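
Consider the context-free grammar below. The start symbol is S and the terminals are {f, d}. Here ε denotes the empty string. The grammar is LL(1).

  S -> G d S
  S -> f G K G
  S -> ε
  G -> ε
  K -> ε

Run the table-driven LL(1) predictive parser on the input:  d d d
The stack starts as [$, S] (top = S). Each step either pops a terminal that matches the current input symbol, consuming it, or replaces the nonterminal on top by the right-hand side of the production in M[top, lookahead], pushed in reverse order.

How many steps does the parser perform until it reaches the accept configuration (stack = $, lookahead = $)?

10

      Stack    Input    Action
   1  $ S      d d d $  expand S -> G d S
   2  $ S d G  d d d $  expand G -> ε
   3  $ S d    d d d $  match d
   4  $ S      d d $    expand S -> G d S
   5  $ S d G  d d $    expand G -> ε
   6  $ S d    d d $    match d
   7  $ S      d $      expand S -> G d S
   8  $ S d G  d $      expand G -> ε
   9  $ S d    d $      match d
  10  $ S      $        expand S -> ε
Accept reached after 10 steps.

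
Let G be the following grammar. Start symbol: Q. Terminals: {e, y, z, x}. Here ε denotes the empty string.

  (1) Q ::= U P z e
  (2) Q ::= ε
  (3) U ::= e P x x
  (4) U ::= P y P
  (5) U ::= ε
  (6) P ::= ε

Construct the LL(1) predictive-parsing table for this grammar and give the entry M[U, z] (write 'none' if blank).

FIRST(P) = {ε}
FIRST(U) = {ε, e, y}  (via P y P)
FIRST(Q) = {ε, e, y, z}  (via U P z e)
FOLLOW(Q) includes $ since Q is the start symbol.
FOLLOW(U): in Q::=U P z e, U is followed by P z e with FIRST {z}. Thus FOLLOW(U) = {z}.
For U ::= e P x x: FIRST(e P x x) = {e}, so it goes in M[U, t] for t ∈ {e}.
For U ::= P y P: FIRST(P y P) = {y}, so it goes in M[U, t] for t ∈ {y}.
For U ::= ε: FIRST(ε) = {ε}, so it goes in M[U, t] for t ∈ {}; since ε ∈ FIRST, also for every t ∈ FOLLOW(U) = {z}.

U ::= ε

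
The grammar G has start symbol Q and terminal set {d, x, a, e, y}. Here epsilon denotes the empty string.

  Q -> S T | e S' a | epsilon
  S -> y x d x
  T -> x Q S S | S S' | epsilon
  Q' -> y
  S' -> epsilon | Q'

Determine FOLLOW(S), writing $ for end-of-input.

FIRST(S) = {y}
FIRST(Q') = {y}
FIRST(Q) = {epsilon, e, y}  (via S T)
FIRST(T) = {epsilon, x, y}  (via S S')
FIRST(S') = {epsilon, y}  (via Q')
FOLLOW(Q) includes $ since Q is the start symbol.
FOLLOW(Q): in T->x Q S S, Q is followed by S S with FIRST {y}. Thus FOLLOW(Q) = {$, y}.
FOLLOW(T): in Q->S T, the suffix after T is empty, so FOLLOW(T) ⊇ FOLLOW(Q) = {$, y}. Thus FOLLOW(T) = {$, y}.
FOLLOW(S): in Q->S T, S is followed by T with FIRST {epsilon, x, y}; in Q->S T, the suffix after S is nullable, so FOLLOW(S) ⊇ FOLLOW(Q) = {$, y}; in T->x Q S S (occurrence 1), S is followed by S with FIRST {y}; in T->x Q S S (occurrence 2), the suffix after S is empty, so FOLLOW(S) ⊇ FOLLOW(T) = {$, y}; in T->S S', S is followed by S' with FIRST {epsilon, y}; in T->S S', the suffix after S is nullable, so FOLLOW(S) ⊇ FOLLOW(T) = {$, y}. Thus FOLLOW(S) = {$, x, y}.
FOLLOW(S'): in Q->e S' a, S' is followed by a with FIRST {a}; in T->S S', the suffix after S' is empty, so FOLLOW(S') ⊇ FOLLOW(T) = {$, y}. Thus FOLLOW(S') = {$, a, y}.
FOLLOW(Q'): in S'->Q', the suffix after Q' is empty, so FOLLOW(Q') ⊇ FOLLOW(S') = {$, a, y}. Thus FOLLOW(Q') = {$, a, y}.

{$, x, y}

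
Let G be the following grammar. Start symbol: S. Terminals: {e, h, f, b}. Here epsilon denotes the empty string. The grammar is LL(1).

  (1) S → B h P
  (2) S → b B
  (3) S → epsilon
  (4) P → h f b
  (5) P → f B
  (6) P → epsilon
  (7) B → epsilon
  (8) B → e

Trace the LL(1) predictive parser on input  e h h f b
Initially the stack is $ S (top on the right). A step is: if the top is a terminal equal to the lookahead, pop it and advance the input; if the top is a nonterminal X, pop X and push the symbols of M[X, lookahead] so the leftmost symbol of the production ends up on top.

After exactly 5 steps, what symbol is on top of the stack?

     Stack    Input        Action
  1  $ S      e h h f b $  expand S → B h P
  2  $ P h B  e h h f b $  expand B → e
  3  $ P h e  e h h f b $  match e
  4  $ P h    h h f b $    match h
  5  $ P      h f b $      expand P → h f b
Stack after step 5: $ b f h (top = h).

h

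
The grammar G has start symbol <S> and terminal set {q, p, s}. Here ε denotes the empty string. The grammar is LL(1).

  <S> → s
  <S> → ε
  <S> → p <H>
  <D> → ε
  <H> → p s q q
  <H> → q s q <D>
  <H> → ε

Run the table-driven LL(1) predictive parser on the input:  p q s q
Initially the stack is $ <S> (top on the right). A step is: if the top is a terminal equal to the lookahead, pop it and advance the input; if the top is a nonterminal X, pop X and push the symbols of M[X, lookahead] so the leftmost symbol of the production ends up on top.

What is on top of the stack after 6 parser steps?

<D>

     Stack        Input      Action
  1  $ <S>        p q s q $  expand <S> → p <H>
  2  $ <H> p      p q s q $  match p
  3  $ <H>        q s q $    expand <H> → q s q <D>
  4  $ <D> q s q  q s q $    match q
  5  $ <D> q s    s q $      match s
  6  $ <D> q      q $        match q
Stack after step 6: $ <D> (top = <D>).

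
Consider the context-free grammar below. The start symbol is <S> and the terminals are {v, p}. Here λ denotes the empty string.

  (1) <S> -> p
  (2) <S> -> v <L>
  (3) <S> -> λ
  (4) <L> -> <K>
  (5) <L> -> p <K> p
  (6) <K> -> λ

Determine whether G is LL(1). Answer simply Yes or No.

FIRST(<S>) = {λ, p, v}
FIRST(<L>) = {λ, p}
FIRST(<K>) = {λ}
FOLLOW(<S>) = {$}
FOLLOW(<L>) = {$}
FOLLOW(<K>) = {$, p}
Each cell of M receives at most one production.

Yes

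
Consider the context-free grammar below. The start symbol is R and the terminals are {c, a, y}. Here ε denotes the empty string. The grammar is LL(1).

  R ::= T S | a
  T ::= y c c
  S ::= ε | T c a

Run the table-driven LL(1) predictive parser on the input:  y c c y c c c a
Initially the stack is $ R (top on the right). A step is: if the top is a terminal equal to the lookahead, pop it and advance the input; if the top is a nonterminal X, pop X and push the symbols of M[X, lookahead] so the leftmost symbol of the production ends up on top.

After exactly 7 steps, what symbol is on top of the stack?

step 1: stack=$ R  input=y c c y c c c a $  — expand R ::= T S
step 2: stack=$ S T  input=y c c y c c c a $  — expand T ::= y c c
step 3: stack=$ S c c y  input=y c c y c c c a $  — match y
step 4: stack=$ S c c  input=c c y c c c a $  — match c
step 5: stack=$ S c  input=c y c c c a $  — match c
step 6: stack=$ S  input=y c c c a $  — expand S ::= T c a
step 7: stack=$ a c T  input=y c c c a $  — expand T ::= y c c
Stack after step 7: $ a c c c y (top = y).

y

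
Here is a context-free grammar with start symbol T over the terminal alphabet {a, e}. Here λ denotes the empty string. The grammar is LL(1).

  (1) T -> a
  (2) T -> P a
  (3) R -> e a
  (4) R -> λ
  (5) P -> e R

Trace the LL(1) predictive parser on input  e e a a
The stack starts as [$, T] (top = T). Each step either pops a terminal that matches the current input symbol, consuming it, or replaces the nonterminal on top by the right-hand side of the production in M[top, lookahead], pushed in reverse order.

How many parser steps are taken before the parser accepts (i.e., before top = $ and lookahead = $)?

     Stack    Input      Action
  1  $ T      e e a a $  expand T -> P a
  2  $ a P    e e a a $  expand P -> e R
  3  $ a R e  e e a a $  match e
  4  $ a R    e a a $    expand R -> e a
  5  $ a a e  e a a $    match e
  6  $ a a    a a $      match a
  7  $ a      a $        match a
Accept reached after 7 steps.

7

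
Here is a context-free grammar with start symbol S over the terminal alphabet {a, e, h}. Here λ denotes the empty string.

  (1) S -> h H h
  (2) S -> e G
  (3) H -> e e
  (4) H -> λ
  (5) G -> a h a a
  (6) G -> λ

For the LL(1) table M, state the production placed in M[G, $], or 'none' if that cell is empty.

FIRST(S) = {e, h}
FIRST(H) = {λ, e}
FIRST(G) = {λ, a}
FOLLOW(S) includes $ since S is the start symbol.
FOLLOW(S): S appears on no right-hand side. Thus FOLLOW(S) = {$}.
FOLLOW(G): in S->e G, the suffix after G is empty, so FOLLOW(G) ⊇ FOLLOW(S) = {$}. Thus FOLLOW(G) = {$}.
For G -> a h a a: FIRST(a h a a) = {a}, so it goes in M[G, t] for t ∈ {a}.
For G -> λ: FIRST(λ) = {λ}, so it goes in M[G, t] for t ∈ {}; since λ ∈ FIRST, also for every t ∈ FOLLOW(G) = {$}.

G -> λ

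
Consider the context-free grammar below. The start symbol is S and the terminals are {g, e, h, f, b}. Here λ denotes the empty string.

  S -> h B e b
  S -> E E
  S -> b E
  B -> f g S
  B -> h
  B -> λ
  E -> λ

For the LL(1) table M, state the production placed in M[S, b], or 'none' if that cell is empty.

S -> b E

FIRST(B): from B->f g S we get {f}; from B->h we get {h}; from B->λ we get {λ}. So FIRST(B) = {λ, f, h}.
FIRST(E): from E->λ we get {λ}. So FIRST(E) = {λ}.
FIRST(S): from S->h B e b we get {h}; from S->E E we get {λ}; from S->b E we get {b}. So FIRST(S) = {λ, b, h}.
FOLLOW(S) includes $ since S is the start symbol.
FOLLOW(B): in S->h B e b, B is followed by e b with FIRST {e}. Thus FOLLOW(B) = {e}.
FOLLOW(S): in B->f g S, the suffix after S is empty, so FOLLOW(S) ⊇ FOLLOW(B) = {e}. Thus FOLLOW(S) = {$, e}.
For S -> h B e b: FIRST(h B e b) = {h}, so it goes in M[S, t] for t ∈ {h}.
For S -> E E: FIRST(E E) = {λ}, so it goes in M[S, t] for t ∈ {}; since λ ∈ FIRST, also for every t ∈ FOLLOW(S) = {$, e}.
For S -> b E: FIRST(b E) = {b}, so it goes in M[S, t] for t ∈ {b}.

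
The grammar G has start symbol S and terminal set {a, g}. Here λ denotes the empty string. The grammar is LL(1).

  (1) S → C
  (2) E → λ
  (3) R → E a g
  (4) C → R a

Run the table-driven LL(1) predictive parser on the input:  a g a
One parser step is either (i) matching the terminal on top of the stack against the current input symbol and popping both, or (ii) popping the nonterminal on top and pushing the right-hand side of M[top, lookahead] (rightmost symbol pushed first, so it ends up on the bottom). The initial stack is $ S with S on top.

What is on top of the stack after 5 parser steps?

     Stack      Input    Action
  1  $ S        a g a $  expand S → C
  2  $ C        a g a $  expand C → R a
  3  $ a R      a g a $  expand R → E a g
  4  $ a g a E  a g a $  expand E → λ
  5  $ a g a    a g a $  match a
Stack after step 5: $ a g (top = g).

g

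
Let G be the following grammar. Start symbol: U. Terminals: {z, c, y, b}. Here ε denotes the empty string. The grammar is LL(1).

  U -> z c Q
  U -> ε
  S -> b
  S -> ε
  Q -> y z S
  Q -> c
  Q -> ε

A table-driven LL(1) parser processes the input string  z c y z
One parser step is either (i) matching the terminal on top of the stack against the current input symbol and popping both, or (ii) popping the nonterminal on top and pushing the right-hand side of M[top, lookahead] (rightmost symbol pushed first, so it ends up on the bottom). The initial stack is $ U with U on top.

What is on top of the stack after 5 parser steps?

z

     Stack    Input      Action
  1  $ U      z c y z $  expand U -> z c Q
  2  $ Q c z  z c y z $  match z
  3  $ Q c    c y z $    match c
  4  $ Q      y z $      expand Q -> y z S
  5  $ S z y  y z $      match y
Stack after step 5: $ S z (top = z).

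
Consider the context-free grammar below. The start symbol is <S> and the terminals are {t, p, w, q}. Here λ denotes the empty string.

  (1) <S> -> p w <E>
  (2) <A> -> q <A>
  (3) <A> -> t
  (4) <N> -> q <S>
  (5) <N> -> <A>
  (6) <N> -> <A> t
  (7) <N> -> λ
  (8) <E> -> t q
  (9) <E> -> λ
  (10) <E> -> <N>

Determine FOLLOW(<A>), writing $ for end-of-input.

{$, t}

FIRST(<S>): from <S>->p w <E> we get {p}. So FIRST(<S>) = {p}.
FIRST(<A>): from <A>->q <A> we get {q}; from <A>->t we get {t}. So FIRST(<A>) = {q, t}.
FIRST(<N>): from <N>->q <S> we get {q}; from <N>-><A> we get {q, t}; from <N>-><A> t we get {q, t}; from <N>->λ we get {λ}. So FIRST(<N>) = {λ, q, t}.
FIRST(<E>): from <E>->t q we get {t}; from <E>->λ we get {λ}; from <E>-><N> we get {λ, q, t}. So FIRST(<E>) = {λ, q, t}.
FOLLOW(<S>) includes $ since <S> is the start symbol.
FOLLOW(<S>): in <N>->q <S>, the suffix after <S> is empty, so FOLLOW(<S>) ⊇ FOLLOW(<N>) = {$}. Thus FOLLOW(<S>) = {$}.
FOLLOW(<E>): in <S>->p w <E>, the suffix after <E> is empty, so FOLLOW(<E>) ⊇ FOLLOW(<S>) = {$}. Thus FOLLOW(<E>) = {$}.
FOLLOW(<N>): in <E>-><N>, the suffix after <N> is empty, so FOLLOW(<N>) ⊇ FOLLOW(<E>) = {$}. Thus FOLLOW(<N>) = {$}.
FOLLOW(<A>): in <A>->q <A>, the suffix after <A> is empty (adds nothing new); in <N>-><A>, the suffix after <A> is empty, so FOLLOW(<A>) ⊇ FOLLOW(<N>) = {$}; in <N>-><A> t, <A> is followed by t with FIRST {t}. Thus FOLLOW(<A>) = {$, t}.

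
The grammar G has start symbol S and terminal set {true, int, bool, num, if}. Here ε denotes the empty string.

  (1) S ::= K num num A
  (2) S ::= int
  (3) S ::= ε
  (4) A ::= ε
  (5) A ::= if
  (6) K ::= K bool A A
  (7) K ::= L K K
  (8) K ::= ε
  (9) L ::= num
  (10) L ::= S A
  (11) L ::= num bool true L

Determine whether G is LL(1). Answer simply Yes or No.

FIRST(S) = {ε, bool, if, int, num}
FIRST(A) = {ε, if}
FIRST(K) = {ε, bool, if, int, num}
FIRST(L) = {ε, bool, if, int, num}
FOLLOW(S) = {$, bool, if, int, num}
FOLLOW(A) = {$, bool, if, int, num}
FOLLOW(K) = {bool, if, int, num}
FOLLOW(L) = {bool, if, int, num}
Cell M[A, if] receives both A ::= ε and A ::= if — the grammar is not LL(1).

No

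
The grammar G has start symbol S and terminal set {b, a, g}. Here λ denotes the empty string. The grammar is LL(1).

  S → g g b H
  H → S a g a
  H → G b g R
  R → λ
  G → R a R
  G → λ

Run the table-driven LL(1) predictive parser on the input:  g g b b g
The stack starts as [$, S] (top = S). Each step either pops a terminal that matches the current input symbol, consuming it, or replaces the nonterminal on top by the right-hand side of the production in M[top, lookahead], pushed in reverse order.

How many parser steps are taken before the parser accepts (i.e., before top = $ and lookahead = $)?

step 1: stack=$ S  input=g g b b g $  — expand S → g g b H
step 2: stack=$ H b g g  input=g g b b g $  — match g
step 3: stack=$ H b g  input=g b b g $  — match g
step 4: stack=$ H b  input=b b g $  — match b
step 5: stack=$ H  input=b g $  — expand H → G b g R
step 6: stack=$ R g b G  input=b g $  — expand G → λ
step 7: stack=$ R g b  input=b g $  — match b
step 8: stack=$ R g  input=g $  — match g
step 9: stack=$ R  input=$  — expand R → λ
Accept reached after 9 steps.

9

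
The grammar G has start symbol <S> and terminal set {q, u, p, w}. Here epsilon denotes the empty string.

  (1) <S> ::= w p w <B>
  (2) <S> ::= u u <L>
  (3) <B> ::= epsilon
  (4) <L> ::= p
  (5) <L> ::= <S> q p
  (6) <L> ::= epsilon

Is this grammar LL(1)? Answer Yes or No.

FIRST(<S>) = {u, w}
FIRST(<B>) = {epsilon}
FIRST(<L>) = {epsilon, p, u, w}
FOLLOW(<S>) = {$, q}
FOLLOW(<B>) = {$, q}
FOLLOW(<L>) = {$, q}
Each cell of M receives at most one production.

Yes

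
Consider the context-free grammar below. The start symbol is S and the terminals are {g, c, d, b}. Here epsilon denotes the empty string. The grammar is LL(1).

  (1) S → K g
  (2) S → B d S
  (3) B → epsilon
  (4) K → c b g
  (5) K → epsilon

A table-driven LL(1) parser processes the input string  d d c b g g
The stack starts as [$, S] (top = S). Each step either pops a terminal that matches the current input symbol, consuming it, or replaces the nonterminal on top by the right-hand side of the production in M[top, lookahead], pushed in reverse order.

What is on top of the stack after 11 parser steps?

g

step 1: stack=$ S  input=d d c b g g $  — expand S → B d S
step 2: stack=$ S d B  input=d d c b g g $  — expand B → epsilon
step 3: stack=$ S d  input=d d c b g g $  — match d
step 4: stack=$ S  input=d c b g g $  — expand S → B d S
step 5: stack=$ S d B  input=d c b g g $  — expand B → epsilon
step 6: stack=$ S d  input=d c b g g $  — match d
step 7: stack=$ S  input=c b g g $  — expand S → K g
step 8: stack=$ g K  input=c b g g $  — expand K → c b g
step 9: stack=$ g g b c  input=c b g g $  — match c
step 10: stack=$ g g b  input=b g g $  — match b
step 11: stack=$ g g  input=g g $  — match g
Stack after step 11: $ g (top = g).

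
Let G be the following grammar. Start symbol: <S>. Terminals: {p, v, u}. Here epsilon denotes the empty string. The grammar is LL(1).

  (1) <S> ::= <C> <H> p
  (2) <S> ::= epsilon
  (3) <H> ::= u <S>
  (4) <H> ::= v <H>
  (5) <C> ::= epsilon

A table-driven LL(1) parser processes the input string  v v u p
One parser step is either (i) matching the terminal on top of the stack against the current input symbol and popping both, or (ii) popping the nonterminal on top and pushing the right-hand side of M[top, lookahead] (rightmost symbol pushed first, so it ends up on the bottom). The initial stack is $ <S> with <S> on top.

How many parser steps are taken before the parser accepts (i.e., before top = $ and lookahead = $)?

10

step 1: stack=$ <S>  input=v v u p $  — expand <S> ::= <C> <H> p
step 2: stack=$ p <H> <C>  input=v v u p $  — expand <C> ::= epsilon
step 3: stack=$ p <H>  input=v v u p $  — expand <H> ::= v <H>
step 4: stack=$ p <H> v  input=v v u p $  — match v
step 5: stack=$ p <H>  input=v u p $  — expand <H> ::= v <H>
step 6: stack=$ p <H> v  input=v u p $  — match v
step 7: stack=$ p <H>  input=u p $  — expand <H> ::= u <S>
step 8: stack=$ p <S> u  input=u p $  — match u
step 9: stack=$ p <S>  input=p $  — expand <S> ::= epsilon
step 10: stack=$ p  input=p $  — match p
Accept reached after 10 steps.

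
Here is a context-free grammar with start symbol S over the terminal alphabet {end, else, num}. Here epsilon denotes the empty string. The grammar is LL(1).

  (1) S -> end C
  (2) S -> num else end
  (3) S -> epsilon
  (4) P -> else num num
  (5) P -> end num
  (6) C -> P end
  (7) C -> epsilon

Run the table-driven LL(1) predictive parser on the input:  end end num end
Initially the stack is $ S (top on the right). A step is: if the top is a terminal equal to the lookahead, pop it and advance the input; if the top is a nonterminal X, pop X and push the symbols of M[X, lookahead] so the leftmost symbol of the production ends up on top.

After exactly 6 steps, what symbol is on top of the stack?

end

step 1: stack=$ S  input=end end num end $  — expand S -> end C
step 2: stack=$ C end  input=end end num end $  — match end
step 3: stack=$ C  input=end num end $  — expand C -> P end
step 4: stack=$ end P  input=end num end $  — expand P -> end num
step 5: stack=$ end num end  input=end num end $  — match end
step 6: stack=$ end num  input=num end $  — match num
Stack after step 6: $ end (top = end).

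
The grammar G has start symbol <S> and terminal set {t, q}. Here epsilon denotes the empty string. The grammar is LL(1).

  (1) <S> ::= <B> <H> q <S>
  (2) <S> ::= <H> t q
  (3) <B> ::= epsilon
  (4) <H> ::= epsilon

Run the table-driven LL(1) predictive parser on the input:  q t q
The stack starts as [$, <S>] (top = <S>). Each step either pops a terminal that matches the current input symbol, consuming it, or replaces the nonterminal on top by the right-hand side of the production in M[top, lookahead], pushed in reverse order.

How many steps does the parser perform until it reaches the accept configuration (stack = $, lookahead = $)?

8

     Stack            Input    Action
  1  $ <S>            q t q $  expand <S> ::= <B> <H> q <S>
  2  $ <S> q <H> <B>  q t q $  expand <B> ::= epsilon
  3  $ <S> q <H>      q t q $  expand <H> ::= epsilon
  4  $ <S> q          q t q $  match q
  5  $ <S>            t q $    expand <S> ::= <H> t q
  6  $ q t <H>        t q $    expand <H> ::= epsilon
  7  $ q t            t q $    match t
  8  $ q              q $      match q
Accept reached after 8 steps.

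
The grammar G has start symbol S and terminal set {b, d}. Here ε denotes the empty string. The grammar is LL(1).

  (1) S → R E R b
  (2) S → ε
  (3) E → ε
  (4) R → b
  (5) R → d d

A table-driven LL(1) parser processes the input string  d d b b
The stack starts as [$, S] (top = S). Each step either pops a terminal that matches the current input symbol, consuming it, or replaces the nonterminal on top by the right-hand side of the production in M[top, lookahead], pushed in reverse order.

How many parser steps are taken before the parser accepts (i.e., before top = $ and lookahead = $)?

step 1: stack=$ S  input=d d b b $  — expand S → R E R b
step 2: stack=$ b R E R  input=d d b b $  — expand R → d d
step 3: stack=$ b R E d d  input=d d b b $  — match d
step 4: stack=$ b R E d  input=d b b $  — match d
step 5: stack=$ b R E  input=b b $  — expand E → ε
step 6: stack=$ b R  input=b b $  — expand R → b
step 7: stack=$ b b  input=b b $  — match b
step 8: stack=$ b  input=b $  — match b
Accept reached after 8 steps.

8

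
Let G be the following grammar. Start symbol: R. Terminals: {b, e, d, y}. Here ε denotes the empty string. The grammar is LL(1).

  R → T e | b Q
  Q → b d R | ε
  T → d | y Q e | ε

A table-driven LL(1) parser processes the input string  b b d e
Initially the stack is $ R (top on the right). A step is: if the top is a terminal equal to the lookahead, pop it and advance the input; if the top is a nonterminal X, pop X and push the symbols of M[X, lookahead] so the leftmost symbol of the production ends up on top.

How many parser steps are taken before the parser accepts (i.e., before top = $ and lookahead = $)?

     Stack    Input      Action
  1  $ R      b b d e $  expand R → b Q
  2  $ Q b    b b d e $  match b
  3  $ Q      b d e $    expand Q → b d R
  4  $ R d b  b d e $    match b
  5  $ R d    d e $      match d
  6  $ R      e $        expand R → T e
  7  $ e T    e $        expand T → ε
  8  $ e      e $        match e
Accept reached after 8 steps.

8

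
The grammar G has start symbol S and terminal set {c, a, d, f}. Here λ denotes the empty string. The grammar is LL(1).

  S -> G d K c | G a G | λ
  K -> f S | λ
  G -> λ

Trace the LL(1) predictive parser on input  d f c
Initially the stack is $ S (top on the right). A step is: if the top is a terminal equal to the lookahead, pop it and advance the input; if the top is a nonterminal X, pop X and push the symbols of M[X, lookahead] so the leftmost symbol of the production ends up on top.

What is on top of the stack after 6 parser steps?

step 1: stack=$ S  input=d f c $  — expand S -> G d K c
step 2: stack=$ c K d G  input=d f c $  — expand G -> λ
step 3: stack=$ c K d  input=d f c $  — match d
step 4: stack=$ c K  input=f c $  — expand K -> f S
step 5: stack=$ c S f  input=f c $  — match f
step 6: stack=$ c S  input=c $  — expand S -> λ
Stack after step 6: $ c (top = c).

c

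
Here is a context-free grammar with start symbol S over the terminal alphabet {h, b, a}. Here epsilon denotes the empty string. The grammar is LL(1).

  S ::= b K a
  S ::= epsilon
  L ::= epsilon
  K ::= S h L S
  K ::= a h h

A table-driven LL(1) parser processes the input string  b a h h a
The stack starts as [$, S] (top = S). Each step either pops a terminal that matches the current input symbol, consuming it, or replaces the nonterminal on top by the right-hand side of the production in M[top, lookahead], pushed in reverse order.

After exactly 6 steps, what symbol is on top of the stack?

step 1: stack=$ S  input=b a h h a $  — expand S ::= b K a
step 2: stack=$ a K b  input=b a h h a $  — match b
step 3: stack=$ a K  input=a h h a $  — expand K ::= a h h
step 4: stack=$ a h h a  input=a h h a $  — match a
step 5: stack=$ a h h  input=h h a $  — match h
step 6: stack=$ a h  input=h a $  — match h
Stack after step 6: $ a (top = a).

a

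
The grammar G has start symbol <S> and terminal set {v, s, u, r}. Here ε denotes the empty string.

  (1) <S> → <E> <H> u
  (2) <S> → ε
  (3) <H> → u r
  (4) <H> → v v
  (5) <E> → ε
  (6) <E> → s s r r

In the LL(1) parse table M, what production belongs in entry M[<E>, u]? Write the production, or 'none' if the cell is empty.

FIRST(<H>) = {u, v}
FIRST(<E>) = {ε, s}
FIRST(<S>) = {ε, s, u, v}  (via <E> <H> u)
FOLLOW(<S>) includes $ since <S> is the start symbol.
FOLLOW(<E>): in <S>→<E> <H> u, <E> is followed by <H> u with FIRST {u, v}. Thus FOLLOW(<E>) = {u, v}.
For <E> → ε: FIRST(ε) = {ε}, so it goes in M[<E>, t] for t ∈ {}; since ε ∈ FIRST, also for every t ∈ FOLLOW(<E>) = {u, v}.
For <E> → s s r r: FIRST(s s r r) = {s}, so it goes in M[<E>, t] for t ∈ {s}.

<E> → ε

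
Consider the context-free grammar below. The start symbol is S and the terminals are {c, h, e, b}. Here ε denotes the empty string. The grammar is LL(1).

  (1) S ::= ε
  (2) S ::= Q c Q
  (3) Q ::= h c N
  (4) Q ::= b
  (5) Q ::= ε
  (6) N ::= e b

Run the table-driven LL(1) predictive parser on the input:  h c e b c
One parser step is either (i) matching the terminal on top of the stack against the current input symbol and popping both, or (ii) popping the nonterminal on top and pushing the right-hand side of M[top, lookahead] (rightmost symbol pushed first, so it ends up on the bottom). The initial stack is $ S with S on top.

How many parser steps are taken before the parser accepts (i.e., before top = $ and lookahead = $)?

9

step 1: stack=$ S  input=h c e b c $  — expand S ::= Q c Q
step 2: stack=$ Q c Q  input=h c e b c $  — expand Q ::= h c N
step 3: stack=$ Q c N c h  input=h c e b c $  — match h
step 4: stack=$ Q c N c  input=c e b c $  — match c
step 5: stack=$ Q c N  input=e b c $  — expand N ::= e b
step 6: stack=$ Q c b e  input=e b c $  — match e
step 7: stack=$ Q c b  input=b c $  — match b
step 8: stack=$ Q c  input=c $  — match c
step 9: stack=$ Q  input=$  — expand Q ::= ε
Accept reached after 9 steps.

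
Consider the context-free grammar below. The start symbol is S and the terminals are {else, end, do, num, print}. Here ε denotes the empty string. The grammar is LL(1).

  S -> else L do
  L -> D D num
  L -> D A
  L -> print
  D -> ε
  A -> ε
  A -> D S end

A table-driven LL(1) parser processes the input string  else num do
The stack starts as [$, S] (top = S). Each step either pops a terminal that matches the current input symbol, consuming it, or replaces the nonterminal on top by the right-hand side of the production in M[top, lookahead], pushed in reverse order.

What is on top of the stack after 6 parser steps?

do

     Stack         Input          Action
  1  $ S           else num do $  expand S -> else L do
  2  $ do L else   else num do $  match else
  3  $ do L        num do $       expand L -> D D num
  4  $ do num D D  num do $       expand D -> ε
  5  $ do num D    num do $       expand D -> ε
  6  $ do num      num do $       match num
Stack after step 6: $ do (top = do).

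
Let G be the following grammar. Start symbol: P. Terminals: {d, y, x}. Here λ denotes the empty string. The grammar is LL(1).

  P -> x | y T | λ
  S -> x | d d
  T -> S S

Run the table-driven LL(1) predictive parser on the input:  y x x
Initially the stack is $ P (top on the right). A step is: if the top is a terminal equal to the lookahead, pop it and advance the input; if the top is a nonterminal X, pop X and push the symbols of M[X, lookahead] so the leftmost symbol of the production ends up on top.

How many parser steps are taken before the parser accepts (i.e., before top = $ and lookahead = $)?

step 1: stack=$ P  input=y x x $  — expand P -> y T
step 2: stack=$ T y  input=y x x $  — match y
step 3: stack=$ T  input=x x $  — expand T -> S S
step 4: stack=$ S S  input=x x $  — expand S -> x
step 5: stack=$ S x  input=x x $  — match x
step 6: stack=$ S  input=x $  — expand S -> x
step 7: stack=$ x  input=x $  — match x
Accept reached after 7 steps.

7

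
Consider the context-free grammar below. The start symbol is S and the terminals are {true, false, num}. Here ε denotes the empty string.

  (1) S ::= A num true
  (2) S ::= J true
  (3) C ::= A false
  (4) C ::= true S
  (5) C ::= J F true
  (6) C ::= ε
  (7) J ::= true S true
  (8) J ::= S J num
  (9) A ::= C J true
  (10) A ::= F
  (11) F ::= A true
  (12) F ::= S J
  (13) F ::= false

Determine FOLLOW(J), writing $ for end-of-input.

{false, num, true}

FIRST(S): from S::=A num true we get {false, true}; from S::=J true we get {false, true}. So FIRST(S) = {false, true}.
FIRST(J): from J::=true S true we get {true}; from J::=S J num we get {false, true}. So FIRST(J) = {false, true}.
FIRST(C): from C::=A false we get {false, true}; from C::=true S we get {true}; from C::=J F true we get {false, true}; from C::=ε we get {ε}. So FIRST(C) = {ε, false, true}.
FIRST(A): from A::=C J true we get {false, true}; from A::=F we get {false, true}. So FIRST(A) = {false, true}.
FIRST(F): from F::=A true we get {false, true}; from F::=S J we get {false, true}; from F::=false we get {false}. So FIRST(F) = {false, true}.
FOLLOW(S) includes $ since S is the start symbol.
FOLLOW(C): in A::=C J true, C is followed by J true with FIRST {false, true}. Thus FOLLOW(C) = {false, true}.
FOLLOW(S): in C::=true S, the suffix after S is empty, so FOLLOW(S) ⊇ FOLLOW(C) = {false, true}; in J::=true S true, S is followed by true with FIRST {true}; in J::=S J num, S is followed by J num with FIRST {false, true}; in F::=S J, S is followed by J with FIRST {false, true}. Thus FOLLOW(S) = {$, false, true}.
FOLLOW(A): in S::=A num true, A is followed by num true with FIRST {num}; in C::=A false, A is followed by false with FIRST {false}; in F::=A true, A is followed by true with FIRST {true}. Thus FOLLOW(A) = {false, num, true}.
FOLLOW(F): in C::=J F true, F is followed by true with FIRST {true}; in A::=F, the suffix after F is empty, so FOLLOW(F) ⊇ FOLLOW(A) = {false, num, true}. Thus FOLLOW(F) = {false, num, true}.
FOLLOW(J): in S::=J true, J is followed by true with FIRST {true}; in C::=J F true, J is followed by F true with FIRST {false, true}; in J::=S J num, J is followed by num with FIRST {num}; in A::=C J true, J is followed by true with FIRST {true}; in F::=S J, the suffix after J is empty, so FOLLOW(J) ⊇ FOLLOW(F) = {false, num, true}. Thus FOLLOW(J) = {false, num, true}.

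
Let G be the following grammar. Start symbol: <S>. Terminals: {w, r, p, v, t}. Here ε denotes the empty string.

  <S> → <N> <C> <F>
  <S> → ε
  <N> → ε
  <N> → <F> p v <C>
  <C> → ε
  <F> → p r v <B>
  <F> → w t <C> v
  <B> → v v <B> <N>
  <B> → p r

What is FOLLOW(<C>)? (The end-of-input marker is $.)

{$, p, v, w}

FIRST(<C>) = {ε}
FIRST(<F>) = {p, w}
FIRST(<B>) = {p, v}
FIRST(<N>) = {ε, p, w}  (via <F> p v <C>)
FIRST(<S>) = {ε, p, w}  (via <N> <C> <F>)
FOLLOW(<S>) includes $ since <S> is the start symbol.
FOLLOW(<S>): <S> appears on no right-hand side. Thus FOLLOW(<S>) = {$}.
FOLLOW(<F>): in <S>→<N> <C> <F>, the suffix after <F> is empty, so FOLLOW(<F>) ⊇ FOLLOW(<S>) = {$}; in <N>→<F> p v <C>, <F> is followed by p v <C> with FIRST {p}. Thus FOLLOW(<F>) = {$, p}.
FOLLOW(<B>): in <F>→p r v <B>, the suffix after <B> is empty, so FOLLOW(<B>) ⊇ FOLLOW(<F>) = {$, p}; in <B>→v v <B> <N>, <B> is followed by <N> with FIRST {ε, p, w}; in <B>→v v <B> <N>, the suffix after <B> is nullable (adds nothing new). Thus FOLLOW(<B>) = {$, p, w}.
FOLLOW(<N>): in <S>→<N> <C> <F>, <N> is followed by <C> <F> with FIRST {p, w}; in <B>→v v <B> <N>, the suffix after <N> is empty, so FOLLOW(<N>) ⊇ FOLLOW(<B>) = {$, p, w}. Thus FOLLOW(<N>) = {$, p, w}.
FOLLOW(<C>): in <S>→<N> <C> <F>, <C> is followed by <F> with FIRST {p, w}; in <N>→<F> p v <C>, the suffix after <C> is empty, so FOLLOW(<C>) ⊇ FOLLOW(<N>) = {$, p, w}; in <F>→w t <C> v, <C> is followed by v with FIRST {v}. Thus FOLLOW(<C>) = {$, p, v, w}.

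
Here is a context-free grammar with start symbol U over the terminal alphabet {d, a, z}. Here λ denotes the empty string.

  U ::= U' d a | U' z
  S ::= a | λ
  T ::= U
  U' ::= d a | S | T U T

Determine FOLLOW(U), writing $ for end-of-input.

{$, a, d, z}

FIRST(S): from S::=a we get {a}; from S::=λ we get {λ}. So FIRST(S) = {λ, a}.
FIRST(U): from U::=U' d a we get {a, d, z}; from U::=U' z we get {a, d, z}. So FIRST(U) = {a, d, z}.
FIRST(T): from T::=U we get {a, d, z}. So FIRST(T) = {a, d, z}.
FIRST(U'): from U'::=d a we get {d}; from U'::=S we get {λ, a}; from U'::=T U T we get {a, d, z}. So FIRST(U') = {λ, a, d, z}.
FOLLOW(U) includes $ since U is the start symbol.
FOLLOW(U'): in U::=U' d a, U' is followed by d a with FIRST {d}; in U::=U' z, U' is followed by z with FIRST {z}. Thus FOLLOW(U') = {d, z}.
FOLLOW(S): in U'::=S, the suffix after S is empty, so FOLLOW(S) ⊇ FOLLOW(U') = {d, z}. Thus FOLLOW(S) = {d, z}.
FOLLOW(T): in U'::=T U T (occurrence 1), T is followed by U T with FIRST {a, d, z}; in U'::=T U T (occurrence 2), the suffix after T is empty, so FOLLOW(T) ⊇ FOLLOW(U') = {d, z}. Thus FOLLOW(T) = {a, d, z}.
FOLLOW(U): in T::=U, the suffix after U is empty, so FOLLOW(U) ⊇ FOLLOW(T) = {a, d, z}; in U'::=T U T, U is followed by T with FIRST {a, d, z}. Thus FOLLOW(U) = {$, a, d, z}.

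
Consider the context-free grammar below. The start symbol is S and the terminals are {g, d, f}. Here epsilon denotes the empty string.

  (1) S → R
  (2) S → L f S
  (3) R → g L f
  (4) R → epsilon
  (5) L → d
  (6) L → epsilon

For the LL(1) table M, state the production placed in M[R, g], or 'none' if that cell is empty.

R → g L f

FIRST(R) = {epsilon, g}
FIRST(L) = {epsilon, d}
FIRST(S) = {epsilon, d, f, g}  (via R, L f S)
FOLLOW(S) includes $ since S is the start symbol.
FOLLOW(S): in S→L f S, the suffix after S is empty (adds nothing new). Thus FOLLOW(S) = {$}.
FOLLOW(R): in S→R, the suffix after R is empty, so FOLLOW(R) ⊇ FOLLOW(S) = {$}. Thus FOLLOW(R) = {$}.
For R → g L f: FIRST(g L f) = {g}, so it goes in M[R, t] for t ∈ {g}.
For R → epsilon: FIRST(epsilon) = {epsilon}, so it goes in M[R, t] for t ∈ {}; since epsilon ∈ FIRST, also for every t ∈ FOLLOW(R) = {$}.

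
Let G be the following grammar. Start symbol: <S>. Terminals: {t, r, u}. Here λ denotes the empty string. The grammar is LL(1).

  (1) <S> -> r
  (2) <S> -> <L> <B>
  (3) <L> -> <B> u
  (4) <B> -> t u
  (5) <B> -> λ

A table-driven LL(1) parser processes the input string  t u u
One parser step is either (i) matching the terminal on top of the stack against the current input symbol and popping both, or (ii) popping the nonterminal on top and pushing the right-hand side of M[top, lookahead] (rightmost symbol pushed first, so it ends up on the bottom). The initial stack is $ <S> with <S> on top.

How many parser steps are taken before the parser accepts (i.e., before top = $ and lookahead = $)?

step 1: stack=$ <S>  input=t u u $  — expand <S> -> <L> <B>
step 2: stack=$ <B> <L>  input=t u u $  — expand <L> -> <B> u
step 3: stack=$ <B> u <B>  input=t u u $  — expand <B> -> t u
step 4: stack=$ <B> u u t  input=t u u $  — match t
step 5: stack=$ <B> u u  input=u u $  — match u
step 6: stack=$ <B> u  input=u $  — match u
step 7: stack=$ <B>  input=$  — expand <B> -> λ
Accept reached after 7 steps.

7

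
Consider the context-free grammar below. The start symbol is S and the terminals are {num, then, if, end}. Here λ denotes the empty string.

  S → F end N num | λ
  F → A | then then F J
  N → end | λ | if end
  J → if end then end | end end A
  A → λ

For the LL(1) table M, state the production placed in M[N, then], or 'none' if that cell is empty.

none

FIRST(N) = {λ, end, if}
FIRST(J) = {end, if}
FIRST(A) = {λ}
FIRST(F) = {λ, then}  (via A)
FIRST(S) = {λ, end, then}  (via F end N num)
FOLLOW(S) includes $ since S is the start symbol.
FOLLOW(N): in S→F end N num, N is followed by num with FIRST {num}. Thus FOLLOW(N) = {num}.
For N → end: FIRST(end) = {end}, so it goes in M[N, t] for t ∈ {end}.
For N → λ: FIRST(λ) = {λ}, so it goes in M[N, t] for t ∈ {}; since λ ∈ FIRST, also for every t ∈ FOLLOW(N) = {num}.
For N → if end: FIRST(if end) = {if}, so it goes in M[N, t] for t ∈ {if}.
None of these place a production in M[N, then].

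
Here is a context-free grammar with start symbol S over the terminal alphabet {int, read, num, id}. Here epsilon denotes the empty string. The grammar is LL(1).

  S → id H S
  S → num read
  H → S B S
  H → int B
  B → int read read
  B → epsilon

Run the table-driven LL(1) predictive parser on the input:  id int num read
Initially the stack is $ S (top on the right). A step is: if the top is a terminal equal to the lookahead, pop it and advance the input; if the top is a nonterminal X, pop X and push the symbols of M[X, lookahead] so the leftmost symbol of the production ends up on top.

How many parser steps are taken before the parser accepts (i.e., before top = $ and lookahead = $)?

step 1: stack=$ S  input=id int num read $  — expand S → id H S
step 2: stack=$ S H id  input=id int num read $  — match id
step 3: stack=$ S H  input=int num read $  — expand H → int B
step 4: stack=$ S B int  input=int num read $  — match int
step 5: stack=$ S B  input=num read $  — expand B → epsilon
step 6: stack=$ S  input=num read $  — expand S → num read
step 7: stack=$ read num  input=num read $  — match num
step 8: stack=$ read  input=read $  — match read
Accept reached after 8 steps.

8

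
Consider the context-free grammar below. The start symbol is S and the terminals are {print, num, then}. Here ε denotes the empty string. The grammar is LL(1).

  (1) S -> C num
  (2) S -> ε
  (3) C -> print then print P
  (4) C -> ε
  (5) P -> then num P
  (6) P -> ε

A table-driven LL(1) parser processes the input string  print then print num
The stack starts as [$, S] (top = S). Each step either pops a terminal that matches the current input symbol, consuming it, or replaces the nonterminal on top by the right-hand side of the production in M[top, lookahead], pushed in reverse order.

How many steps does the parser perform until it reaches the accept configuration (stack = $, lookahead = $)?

     Stack                     Input                   Action
  1  $ S                       print then print num $  expand S -> C num
  2  $ num C                   print then print num $  expand C -> print then print P
  3  $ num P print then print  print then print num $  match print
  4  $ num P print then        then print num $        match then
  5  $ num P print             print num $             match print
  6  $ num P                   num $                   expand P -> ε
  7  $ num                     num $                   match num
Accept reached after 7 steps.

7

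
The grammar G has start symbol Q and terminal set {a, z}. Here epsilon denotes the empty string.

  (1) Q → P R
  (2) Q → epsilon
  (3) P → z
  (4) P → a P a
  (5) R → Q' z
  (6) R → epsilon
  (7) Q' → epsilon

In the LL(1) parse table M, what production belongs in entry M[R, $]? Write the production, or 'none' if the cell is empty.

R → epsilon

FIRST(P) = {a, z}
FIRST(Q') = {epsilon}
FIRST(Q) = {epsilon, a, z}  (via P R)
FIRST(R) = {epsilon, z}  (via Q' z)
FOLLOW(Q) includes $ since Q is the start symbol.
FOLLOW(Q): Q appears on no right-hand side. Thus FOLLOW(Q) = {$}.
FOLLOW(R): in Q→P R, the suffix after R is empty, so FOLLOW(R) ⊇ FOLLOW(Q) = {$}. Thus FOLLOW(R) = {$}.
For R → Q' z: FIRST(Q' z) = {z}, so it goes in M[R, t] for t ∈ {z}.
For R → epsilon: FIRST(epsilon) = {epsilon}, so it goes in M[R, t] for t ∈ {}; since epsilon ∈ FIRST, also for every t ∈ FOLLOW(R) = {$}.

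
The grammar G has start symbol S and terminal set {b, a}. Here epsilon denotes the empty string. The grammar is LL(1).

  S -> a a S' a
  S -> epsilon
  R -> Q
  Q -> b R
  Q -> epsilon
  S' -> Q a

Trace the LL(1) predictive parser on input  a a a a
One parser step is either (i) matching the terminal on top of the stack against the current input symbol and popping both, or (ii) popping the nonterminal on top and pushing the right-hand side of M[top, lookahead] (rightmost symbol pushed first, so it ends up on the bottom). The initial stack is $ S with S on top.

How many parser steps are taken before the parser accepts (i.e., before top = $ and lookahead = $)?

7

step 1: stack=$ S  input=a a a a $  — expand S -> a a S' a
step 2: stack=$ a S' a a  input=a a a a $  — match a
step 3: stack=$ a S' a  input=a a a $  — match a
step 4: stack=$ a S'  input=a a $  — expand S' -> Q a
step 5: stack=$ a a Q  input=a a $  — expand Q -> epsilon
step 6: stack=$ a a  input=a a $  — match a
step 7: stack=$ a  input=a $  — match a
Accept reached after 7 steps.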